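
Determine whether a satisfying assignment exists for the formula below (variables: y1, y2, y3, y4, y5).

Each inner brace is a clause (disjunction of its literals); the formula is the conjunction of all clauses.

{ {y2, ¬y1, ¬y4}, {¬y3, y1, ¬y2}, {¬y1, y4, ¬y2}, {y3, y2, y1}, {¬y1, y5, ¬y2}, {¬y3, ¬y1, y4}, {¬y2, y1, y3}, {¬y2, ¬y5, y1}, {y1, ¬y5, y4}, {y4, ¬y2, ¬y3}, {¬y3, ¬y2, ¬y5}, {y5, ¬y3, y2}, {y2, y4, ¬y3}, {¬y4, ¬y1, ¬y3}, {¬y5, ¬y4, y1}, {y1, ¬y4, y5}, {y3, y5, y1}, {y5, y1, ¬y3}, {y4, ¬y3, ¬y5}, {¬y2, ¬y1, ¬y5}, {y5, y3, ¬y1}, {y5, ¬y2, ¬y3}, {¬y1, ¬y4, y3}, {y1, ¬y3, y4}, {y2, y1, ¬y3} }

Yes

Branch on y2: set y2 = False.
Branch on y1: set y1 = True.
Unit clause (¬y4) forces y4 = False.
Unit clause (¬y3) forces y3 = False.
Unit clause (y5) forces y5 = True.
Every clause now holds.
A satisfying assignment: y1: True; y2: False; y3: False; y4: False; y5: True.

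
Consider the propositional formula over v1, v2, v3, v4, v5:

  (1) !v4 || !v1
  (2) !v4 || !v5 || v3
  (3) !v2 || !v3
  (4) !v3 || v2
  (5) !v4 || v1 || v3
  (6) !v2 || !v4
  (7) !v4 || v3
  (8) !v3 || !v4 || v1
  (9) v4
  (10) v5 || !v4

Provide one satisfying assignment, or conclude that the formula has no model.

From the singleton clause (v4), v4 = true.
From the singleton clause (!v1), v1 = false.
From the singleton clause (v3), v3 = true.
That conflicts with the unit clause (!v3).

UNSATISFIABLE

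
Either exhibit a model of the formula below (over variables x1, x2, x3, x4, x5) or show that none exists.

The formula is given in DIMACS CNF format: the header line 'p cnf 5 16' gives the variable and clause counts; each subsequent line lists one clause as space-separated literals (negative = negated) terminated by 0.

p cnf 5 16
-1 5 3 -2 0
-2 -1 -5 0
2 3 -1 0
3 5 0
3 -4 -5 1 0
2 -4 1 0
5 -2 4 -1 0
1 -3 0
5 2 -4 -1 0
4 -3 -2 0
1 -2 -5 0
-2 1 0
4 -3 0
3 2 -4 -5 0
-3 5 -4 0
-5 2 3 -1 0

x1=True,  x2=False,  x3=True,  x4=True,  x5=True

Branch on x3: set x3 = True.
The clause (x1) is unit, so x1 = True.
The clause (x4) is unit, so x4 = True.
The clause (x5) is unit, so x5 = True.
The clause (¬x2) is unit, so x2 = False.
All clauses are satisfied.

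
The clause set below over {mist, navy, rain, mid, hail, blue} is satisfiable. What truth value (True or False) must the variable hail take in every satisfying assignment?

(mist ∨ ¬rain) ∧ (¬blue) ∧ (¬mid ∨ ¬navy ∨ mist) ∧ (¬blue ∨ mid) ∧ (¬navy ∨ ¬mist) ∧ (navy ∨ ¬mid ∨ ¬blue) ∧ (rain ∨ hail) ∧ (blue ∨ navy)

Suppose hail = False.
(¬blue) alone gives blue = False.
(rain) alone gives rain = True.
(mist) alone gives mist = True.
(¬navy) alone gives navy = False.
Now (navy) is unsatisfied and unit — conflict.
So every satisfying assignment has hail = True.

True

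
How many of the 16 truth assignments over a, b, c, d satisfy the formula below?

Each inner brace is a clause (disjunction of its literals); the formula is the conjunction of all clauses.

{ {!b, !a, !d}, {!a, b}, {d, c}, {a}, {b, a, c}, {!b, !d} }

1

There are 2^4 = 16 truth assignments over (a, b, c, d).
Check each against the 6 clauses (columns in the order a, b, c, d):
  F F F F  ✗ fails (d || c)
  F F F T  ✗ fails (a)
  F F T F  ✗ fails (a)
  F F T T  ✗ fails (a)
  F T F F  ✗ fails (d || c)
  F T F T  ✗ fails (a)
  F T T F  ✗ fails (a)
  F T T T  ✗ fails (a)
  T F F F  ✗ fails (!a || b)
  T F F T  ✗ fails (!a || b)
  T F T F  ✗ fails (!a || b)
  T F T T  ✗ fails (!a || b)
  T T F F  ✗ fails (d || c)
  T T F T  ✗ fails (!b || !a || !d)
  T T T F  ✓ satisfies all
  T T T T  ✗ fails (!b || !a || !d)
1 of the 16 rows is a model.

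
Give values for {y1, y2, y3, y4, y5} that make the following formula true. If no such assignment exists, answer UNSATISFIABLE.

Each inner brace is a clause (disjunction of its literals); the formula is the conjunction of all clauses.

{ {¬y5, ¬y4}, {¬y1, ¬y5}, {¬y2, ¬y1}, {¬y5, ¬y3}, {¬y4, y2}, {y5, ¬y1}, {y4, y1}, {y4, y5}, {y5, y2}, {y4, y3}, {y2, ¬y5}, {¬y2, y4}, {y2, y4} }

y1=False; y2=True; y3=True; y4=True; y5=False

Branch on y5: set y5 = False.
From the singleton clause (¬y1), y1 = False.
From the singleton clause (y4), y4 = True.
From the singleton clause (y2), y2 = True.
All clauses hold; y3 can take either value.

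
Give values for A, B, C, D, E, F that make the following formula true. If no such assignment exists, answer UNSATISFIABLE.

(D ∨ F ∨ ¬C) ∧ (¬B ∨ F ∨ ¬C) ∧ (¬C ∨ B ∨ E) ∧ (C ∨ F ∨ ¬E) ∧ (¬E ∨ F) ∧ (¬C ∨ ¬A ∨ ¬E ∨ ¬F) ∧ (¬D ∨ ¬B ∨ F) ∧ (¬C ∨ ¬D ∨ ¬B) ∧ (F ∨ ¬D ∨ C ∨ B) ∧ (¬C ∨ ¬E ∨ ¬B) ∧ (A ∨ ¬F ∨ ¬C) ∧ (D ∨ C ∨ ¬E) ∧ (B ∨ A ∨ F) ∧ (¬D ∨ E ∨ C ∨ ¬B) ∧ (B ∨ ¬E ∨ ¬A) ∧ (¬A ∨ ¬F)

Try E = False.
Try C = False.
Try D = False.
Try A = False.
Try B = True.
Every clause is now satisfied; F is unconstrained.

A ↦ False, B ↦ True, C ↦ False, D ↦ False, E ↦ False, F ↦ True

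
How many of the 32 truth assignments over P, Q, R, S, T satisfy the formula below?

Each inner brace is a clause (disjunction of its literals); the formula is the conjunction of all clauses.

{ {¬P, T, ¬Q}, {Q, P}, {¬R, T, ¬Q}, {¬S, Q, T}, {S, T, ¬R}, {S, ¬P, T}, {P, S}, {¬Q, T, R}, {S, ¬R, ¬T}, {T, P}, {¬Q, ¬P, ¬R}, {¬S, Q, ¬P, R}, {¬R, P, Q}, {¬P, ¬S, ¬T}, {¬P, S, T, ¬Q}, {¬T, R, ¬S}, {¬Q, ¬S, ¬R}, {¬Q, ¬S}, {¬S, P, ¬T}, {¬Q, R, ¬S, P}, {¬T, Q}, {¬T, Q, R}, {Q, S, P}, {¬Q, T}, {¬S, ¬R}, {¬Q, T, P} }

There are 2^5 = 32 truth assignments over (P, Q, R, S, T).
Split on T. With T = True, the clauses containing T are satisfied and ¬T drops from the rest; 1 of the 2^4 = 16 assignments to the other variables satisfy what remains.
With T = False, by the same count on the reduced clause set, 0 assignments work.
(One model: P=T, Q=T, R=F, S=F, T=T.)
Total: 1 + 0 = 1.

1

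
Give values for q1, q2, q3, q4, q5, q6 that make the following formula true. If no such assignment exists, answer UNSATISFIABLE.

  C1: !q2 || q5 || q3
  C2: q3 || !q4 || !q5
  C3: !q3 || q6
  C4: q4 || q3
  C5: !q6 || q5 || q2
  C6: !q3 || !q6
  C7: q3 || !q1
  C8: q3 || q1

Suppose q3 = false.
(q4) alone gives q4 = true.
(!q5) alone gives q5 = false.
(!q2) alone gives q2 = false.
(!q6) alone gives q6 = false.
(!q1) alone gives q1 = false.
That conflicts with the unit clause (q1).
So q3 must be the other value — set q3 = true.
(q6) alone gives q6 = true.
That conflicts with the unit clause (!q6).
Both values of q3 lead to a conflict.

UNSATISFIABLE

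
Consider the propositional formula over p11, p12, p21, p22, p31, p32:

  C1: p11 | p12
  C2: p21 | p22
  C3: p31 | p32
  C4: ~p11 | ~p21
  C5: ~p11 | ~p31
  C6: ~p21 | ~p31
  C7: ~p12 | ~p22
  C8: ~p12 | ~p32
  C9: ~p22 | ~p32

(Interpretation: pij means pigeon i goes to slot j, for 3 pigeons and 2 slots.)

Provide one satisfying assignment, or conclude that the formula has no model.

UNSATISFIABLE

Suppose p11 = 1.
Unit clause (~p21) forces p21 = 0.
Unit clause (p22) forces p22 = 1.
Unit clause (~p31) forces p31 = 0.
Unit clause (p32) forces p32 = 1.
That conflicts with the unit clause (~p32).
That branch fails; take p11 = 0 instead.
Unit clause (p12) forces p12 = 1.
Unit clause (~p22) forces p22 = 0.
Unit clause (p21) forces p21 = 1.
Unit clause (~p31) forces p31 = 0.
Unit clause (p32) forces p32 = 1.
That conflicts with the unit clause (~p32).
Either choice for p11 ends in contradiction.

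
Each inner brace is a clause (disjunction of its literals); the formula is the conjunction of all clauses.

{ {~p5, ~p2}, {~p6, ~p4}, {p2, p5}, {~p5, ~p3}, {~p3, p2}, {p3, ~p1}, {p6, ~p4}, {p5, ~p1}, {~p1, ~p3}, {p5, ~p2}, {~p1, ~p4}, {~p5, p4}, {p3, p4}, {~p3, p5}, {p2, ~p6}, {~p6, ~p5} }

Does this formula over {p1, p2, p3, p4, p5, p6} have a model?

Suppose p5 = 0.
From the singleton clause (p2), p2 = 1.
But (~p2) is also a unit clause — contradiction.
Backtrack on p5: now try p5 = 1.
From the singleton clause (~p2), p2 = 0.
From the singleton clause (~p3), p3 = 0.
From the singleton clause (~p1), p1 = 0.
From the singleton clause (p4), p4 = 1.
From the singleton clause (~p6), p6 = 0.
But (p6) is also a unit clause — contradiction.
Both values of p5 lead to a conflict.
No assignment satisfies every clause.

No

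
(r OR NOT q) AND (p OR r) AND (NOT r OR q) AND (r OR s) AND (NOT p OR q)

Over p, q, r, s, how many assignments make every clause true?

4

There are 2^4 = 16 truth assignments over (p, q, r, s).
Check each against the 5 clauses (columns in the order p, q, r, s):
  F F F F  ✗ fails (p OR r)
  F F F T  ✗ fails (p OR r)
  F F T F  ✗ fails (NOT r OR q)
  F F T T  ✗ fails (NOT r OR q)
  F T F F  ✗ fails (r OR NOT q)
  F T F T  ✗ fails (r OR NOT q)
  F T T F  ✓ satisfies all
  F T T T  ✓ satisfies all
  T F F F  ✗ fails (r OR s)
  T F F T  ✗ fails (NOT p OR q)
  T F T F  ✗ fails (NOT r OR q)
  T F T T  ✗ fails (NOT r OR q)
  T T F F  ✗ fails (r OR NOT q)
  T T F T  ✗ fails (r OR NOT q)
  T T T F  ✓ satisfies all
  T T T T  ✓ satisfies all
4 of the 16 rows are models.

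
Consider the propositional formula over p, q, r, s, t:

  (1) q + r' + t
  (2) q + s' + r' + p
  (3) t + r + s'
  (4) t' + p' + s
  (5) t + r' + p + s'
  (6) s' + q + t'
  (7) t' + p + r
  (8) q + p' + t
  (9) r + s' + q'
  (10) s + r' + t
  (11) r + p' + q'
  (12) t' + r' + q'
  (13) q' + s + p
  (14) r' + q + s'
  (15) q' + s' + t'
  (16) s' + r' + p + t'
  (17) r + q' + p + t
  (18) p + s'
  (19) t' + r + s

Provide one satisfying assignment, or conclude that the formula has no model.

p: 0; q: 0; r: 1; s: 0; t: 1

Suppose p = 0.
The clause (s') is unit, so s = 0.
The clause (q') is unit, so q = 0.
Suppose r = 1.
The clause (t) is unit, so t = 1.
This assignment satisfies each clause.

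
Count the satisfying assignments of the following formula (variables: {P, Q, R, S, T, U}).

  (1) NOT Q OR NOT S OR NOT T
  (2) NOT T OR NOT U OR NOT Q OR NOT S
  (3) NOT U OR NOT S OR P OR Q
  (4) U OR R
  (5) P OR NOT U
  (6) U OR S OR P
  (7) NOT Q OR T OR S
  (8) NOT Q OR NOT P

There are 2^6 = 64 truth assignments over (P, Q, R, S, T, U).
Split on R. With R = true, the clauses containing R are satisfied and NOT R drops from the rest; 11 of the 2^5 = 32 assignments to the other variables satisfy what remains.
With R = false, by the same count on the reduced clause set, 4 assignments work.
Total: 11 + 4 = 15.

15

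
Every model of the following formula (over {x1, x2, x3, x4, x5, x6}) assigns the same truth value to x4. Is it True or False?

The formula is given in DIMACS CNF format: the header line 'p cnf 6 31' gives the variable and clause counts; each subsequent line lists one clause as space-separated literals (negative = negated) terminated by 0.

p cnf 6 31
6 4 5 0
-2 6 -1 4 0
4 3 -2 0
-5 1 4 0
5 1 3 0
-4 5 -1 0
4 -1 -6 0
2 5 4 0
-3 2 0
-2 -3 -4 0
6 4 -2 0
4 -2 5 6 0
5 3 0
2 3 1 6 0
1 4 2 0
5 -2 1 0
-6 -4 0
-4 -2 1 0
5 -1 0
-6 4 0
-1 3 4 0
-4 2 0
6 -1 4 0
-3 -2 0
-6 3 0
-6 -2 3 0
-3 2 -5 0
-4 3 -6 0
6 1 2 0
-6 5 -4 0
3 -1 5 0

True

Suppose x4 = False.
(¬x6) alone gives x6 = False.
(x5) alone gives x5 = True.
(x1) alone gives x1 = True.
That conflicts with the unit clause (¬x1).
So every satisfying assignment has x4 = True.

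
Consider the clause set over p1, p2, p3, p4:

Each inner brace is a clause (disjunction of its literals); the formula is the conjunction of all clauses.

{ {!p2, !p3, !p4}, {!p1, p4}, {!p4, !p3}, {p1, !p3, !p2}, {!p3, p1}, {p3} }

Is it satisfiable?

From the singleton clause (p3), p3 = true.
From the singleton clause (!p4), p4 = false.
From the singleton clause (!p1), p1 = false.
That conflicts with the unit clause (p1).
No assignment satisfies every clause.

No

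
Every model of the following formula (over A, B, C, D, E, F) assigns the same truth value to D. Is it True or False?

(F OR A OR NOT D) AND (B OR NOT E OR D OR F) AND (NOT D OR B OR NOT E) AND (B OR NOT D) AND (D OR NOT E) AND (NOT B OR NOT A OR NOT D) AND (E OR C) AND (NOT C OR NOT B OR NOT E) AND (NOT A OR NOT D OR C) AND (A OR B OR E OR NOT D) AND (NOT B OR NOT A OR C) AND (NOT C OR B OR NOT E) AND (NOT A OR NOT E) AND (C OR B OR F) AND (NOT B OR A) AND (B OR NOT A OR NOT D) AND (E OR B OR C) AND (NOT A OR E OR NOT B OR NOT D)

False

Suppose D = true.
From the singleton clause (B), B = true.
From the singleton clause (NOT A), A = false.
But (A) is also a unit clause — contradiction.
So every satisfying assignment has D = False.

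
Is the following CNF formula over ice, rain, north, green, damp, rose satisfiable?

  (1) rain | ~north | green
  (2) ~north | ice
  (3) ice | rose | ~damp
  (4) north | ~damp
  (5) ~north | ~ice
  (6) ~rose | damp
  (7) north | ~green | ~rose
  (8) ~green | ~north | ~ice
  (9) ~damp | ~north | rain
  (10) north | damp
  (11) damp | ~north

Unsatisfiable

Case north = 0:
From the singleton clause (~damp), damp = 0.
That conflicts with the unit clause (damp).
Backtrack on north: now try north = 1.
From the singleton clause (ice), ice = 1.
That conflicts with the unit clause (~ice).
Both values of north lead to a conflict.
No assignment satisfies every clause.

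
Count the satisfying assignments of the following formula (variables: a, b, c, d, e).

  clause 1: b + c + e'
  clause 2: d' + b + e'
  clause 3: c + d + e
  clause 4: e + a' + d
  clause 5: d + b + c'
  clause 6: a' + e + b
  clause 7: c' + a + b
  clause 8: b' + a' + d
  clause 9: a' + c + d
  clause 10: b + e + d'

11

There are 2^5 = 32 truth assignments over (a, b, c, d, e).
Split on c. With c = 1, the clauses containing c are satisfied and c' drops from the rest; 6 of the 2^4 = 16 assignments to the other variables satisfy what remains.
With c = 0, by the same count on the reduced clause set, 5 assignments work.
(One model: a=F, b=T, c=F, d=F, e=T.)
Total: 6 + 5 = 11.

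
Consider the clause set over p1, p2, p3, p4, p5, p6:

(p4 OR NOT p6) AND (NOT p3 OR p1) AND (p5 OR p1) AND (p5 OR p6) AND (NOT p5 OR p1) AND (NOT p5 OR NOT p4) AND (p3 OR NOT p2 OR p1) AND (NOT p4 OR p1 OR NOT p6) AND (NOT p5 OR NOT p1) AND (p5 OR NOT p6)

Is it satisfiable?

No, unsatisfiable

Branch on p4: set p4 = true.
From the singleton clause (NOT p5), p5 = false.
From the singleton clause (p1), p1 = true.
From the singleton clause (p6), p6 = true.
That conflicts with the unit clause (NOT p6).
Backtrack on p4: now try p4 = false.
From the singleton clause (NOT p6), p6 = false.
From the singleton clause (p5), p5 = true.
From the singleton clause (p1), p1 = true.
That conflicts with the unit clause (NOT p1).
Either choice for p4 ends in contradiction.
No assignment satisfies every clause.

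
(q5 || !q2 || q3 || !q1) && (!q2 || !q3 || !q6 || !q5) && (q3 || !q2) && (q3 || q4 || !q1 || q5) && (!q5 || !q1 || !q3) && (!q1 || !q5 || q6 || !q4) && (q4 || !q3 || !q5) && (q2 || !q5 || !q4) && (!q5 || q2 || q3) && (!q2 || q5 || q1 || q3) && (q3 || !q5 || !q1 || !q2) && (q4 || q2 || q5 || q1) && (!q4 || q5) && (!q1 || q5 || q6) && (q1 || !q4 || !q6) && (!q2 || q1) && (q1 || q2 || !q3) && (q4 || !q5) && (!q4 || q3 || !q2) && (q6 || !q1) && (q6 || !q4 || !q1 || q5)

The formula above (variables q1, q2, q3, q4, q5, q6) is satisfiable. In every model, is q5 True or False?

False

Suppose q5 = true.
(q4) alone gives q4 = true.
(q2) alone gives q2 = true.
(q3) alone gives q3 = true.
(!q6) alone gives q6 = false.
(!q1) alone gives q1 = false.
But (q1) is also a unit clause — contradiction.
So every satisfying assignment has q5 = False.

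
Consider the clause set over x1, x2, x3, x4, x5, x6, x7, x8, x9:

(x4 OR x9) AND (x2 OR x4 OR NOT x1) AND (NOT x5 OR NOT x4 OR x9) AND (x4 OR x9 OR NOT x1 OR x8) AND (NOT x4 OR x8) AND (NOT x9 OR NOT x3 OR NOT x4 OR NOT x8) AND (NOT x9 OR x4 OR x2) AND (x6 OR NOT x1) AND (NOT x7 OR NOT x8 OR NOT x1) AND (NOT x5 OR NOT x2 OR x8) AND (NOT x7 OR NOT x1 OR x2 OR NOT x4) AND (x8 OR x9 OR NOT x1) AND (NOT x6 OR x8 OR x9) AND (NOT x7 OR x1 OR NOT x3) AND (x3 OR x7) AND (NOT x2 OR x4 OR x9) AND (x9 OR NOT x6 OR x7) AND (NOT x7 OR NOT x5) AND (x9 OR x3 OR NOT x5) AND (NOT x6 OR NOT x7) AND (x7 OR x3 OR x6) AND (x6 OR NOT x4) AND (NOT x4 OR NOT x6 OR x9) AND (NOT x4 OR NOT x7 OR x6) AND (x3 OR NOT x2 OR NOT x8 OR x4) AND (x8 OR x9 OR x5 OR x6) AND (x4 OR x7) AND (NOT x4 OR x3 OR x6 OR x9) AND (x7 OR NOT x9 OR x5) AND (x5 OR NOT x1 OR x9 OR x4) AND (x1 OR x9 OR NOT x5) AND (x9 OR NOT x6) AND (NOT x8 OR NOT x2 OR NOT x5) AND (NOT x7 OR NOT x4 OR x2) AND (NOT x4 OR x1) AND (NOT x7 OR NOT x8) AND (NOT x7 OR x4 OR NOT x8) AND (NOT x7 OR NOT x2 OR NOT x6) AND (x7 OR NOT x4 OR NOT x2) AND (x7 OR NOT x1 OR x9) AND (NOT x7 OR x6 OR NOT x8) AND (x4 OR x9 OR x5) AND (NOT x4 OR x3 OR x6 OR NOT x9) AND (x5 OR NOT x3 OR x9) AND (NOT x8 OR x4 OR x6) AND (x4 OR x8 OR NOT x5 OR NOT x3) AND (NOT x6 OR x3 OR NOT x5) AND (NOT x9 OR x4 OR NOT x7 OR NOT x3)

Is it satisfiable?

Try x4 = false.
Unit clause (x9) forces x9 = true.
Unit clause (x2) forces x2 = true.
Unit clause (x7) forces x7 = true.
Unit clause (NOT x5) forces x5 = false.
Unit clause (NOT x6) forces x6 = false.
Unit clause (NOT x1) forces x1 = false.
Unit clause (NOT x3) forces x3 = false.
Unit clause (NOT x8) forces x8 = false.
This assignment satisfies each clause.
A satisfying assignment: x1 ↦ false, x2 ↦ true, x3 ↦ false, x4 ↦ false, x5 ↦ false, x6 ↦ false, x7 ↦ true, x8 ↦ false, x9 ↦ true.

Satisfiable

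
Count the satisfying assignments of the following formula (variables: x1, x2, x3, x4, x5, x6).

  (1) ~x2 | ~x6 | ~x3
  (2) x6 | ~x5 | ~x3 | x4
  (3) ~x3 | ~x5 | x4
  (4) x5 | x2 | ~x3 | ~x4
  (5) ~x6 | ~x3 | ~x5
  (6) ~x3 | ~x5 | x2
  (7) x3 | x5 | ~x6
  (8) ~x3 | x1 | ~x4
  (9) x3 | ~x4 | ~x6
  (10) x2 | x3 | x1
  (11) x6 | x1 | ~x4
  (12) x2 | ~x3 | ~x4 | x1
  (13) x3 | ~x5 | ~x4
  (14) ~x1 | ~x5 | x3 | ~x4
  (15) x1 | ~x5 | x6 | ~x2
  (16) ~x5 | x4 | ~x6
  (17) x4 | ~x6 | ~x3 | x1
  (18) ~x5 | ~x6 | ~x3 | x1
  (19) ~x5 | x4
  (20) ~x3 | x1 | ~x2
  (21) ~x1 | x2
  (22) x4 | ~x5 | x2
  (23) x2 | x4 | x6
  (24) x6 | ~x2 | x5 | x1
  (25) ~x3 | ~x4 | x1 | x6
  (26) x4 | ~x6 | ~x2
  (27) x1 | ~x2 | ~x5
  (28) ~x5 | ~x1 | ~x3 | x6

4

There are 2^6 = 64 truth assignments over (x1, x2, x3, x4, x5, x6).
Split on x2. With x2 = 1, the clauses containing x2 are satisfied and ~x2 drops from the rest; 4 of the 2^5 = 32 assignments to the other variables satisfy what remains.
With x2 = 0, by the same count on the reduced clause set, 0 assignments work.
(One model: x1=T, x2=T, x3=F, x4=F, x5=F, x6=F.)
Total: 4 + 0 = 4.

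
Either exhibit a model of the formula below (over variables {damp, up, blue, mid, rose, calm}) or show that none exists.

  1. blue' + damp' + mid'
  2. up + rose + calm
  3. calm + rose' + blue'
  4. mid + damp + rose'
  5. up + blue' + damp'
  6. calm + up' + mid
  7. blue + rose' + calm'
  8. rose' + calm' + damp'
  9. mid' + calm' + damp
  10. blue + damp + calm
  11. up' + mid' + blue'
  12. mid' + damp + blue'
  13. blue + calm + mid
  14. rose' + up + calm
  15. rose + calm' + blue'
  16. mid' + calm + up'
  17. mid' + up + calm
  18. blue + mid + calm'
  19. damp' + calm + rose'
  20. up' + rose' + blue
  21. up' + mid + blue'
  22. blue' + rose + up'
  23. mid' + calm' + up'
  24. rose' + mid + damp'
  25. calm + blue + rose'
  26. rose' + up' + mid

Case blue = 0:
Case rose = 0:
Case up = 0:
From the singleton clause (calm), calm = 1.
From the singleton clause (mid), mid = 1.
From the singleton clause (damp), damp = 1.
This assignment satisfies each clause.

damp=1, up=0, blue=0, mid=1, rose=0, calm=1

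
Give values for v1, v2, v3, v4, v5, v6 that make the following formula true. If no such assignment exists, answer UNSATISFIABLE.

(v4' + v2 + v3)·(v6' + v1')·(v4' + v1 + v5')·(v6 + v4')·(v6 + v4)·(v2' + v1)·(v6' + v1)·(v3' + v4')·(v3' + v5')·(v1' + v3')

UNSATISFIABLE

Suppose v6 = 0.
From the singleton clause (v4'), v4 = 0.
Now (v4) is unsatisfied and unit — conflict.
So v6 must be the other value — set v6 = 1.
From the singleton clause (v1'), v1 = 0.
Now (v1) is unsatisfied and unit — conflict.
Both values of v6 lead to a conflict.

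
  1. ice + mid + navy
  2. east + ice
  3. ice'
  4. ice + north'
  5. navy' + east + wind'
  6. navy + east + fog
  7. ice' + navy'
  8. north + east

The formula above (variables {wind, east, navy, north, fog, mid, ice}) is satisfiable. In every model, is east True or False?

Suppose east = 0.
(ice) alone gives ice = 1.
But (ice') is also a unit clause — contradiction.
So every satisfying assignment has east = True.

True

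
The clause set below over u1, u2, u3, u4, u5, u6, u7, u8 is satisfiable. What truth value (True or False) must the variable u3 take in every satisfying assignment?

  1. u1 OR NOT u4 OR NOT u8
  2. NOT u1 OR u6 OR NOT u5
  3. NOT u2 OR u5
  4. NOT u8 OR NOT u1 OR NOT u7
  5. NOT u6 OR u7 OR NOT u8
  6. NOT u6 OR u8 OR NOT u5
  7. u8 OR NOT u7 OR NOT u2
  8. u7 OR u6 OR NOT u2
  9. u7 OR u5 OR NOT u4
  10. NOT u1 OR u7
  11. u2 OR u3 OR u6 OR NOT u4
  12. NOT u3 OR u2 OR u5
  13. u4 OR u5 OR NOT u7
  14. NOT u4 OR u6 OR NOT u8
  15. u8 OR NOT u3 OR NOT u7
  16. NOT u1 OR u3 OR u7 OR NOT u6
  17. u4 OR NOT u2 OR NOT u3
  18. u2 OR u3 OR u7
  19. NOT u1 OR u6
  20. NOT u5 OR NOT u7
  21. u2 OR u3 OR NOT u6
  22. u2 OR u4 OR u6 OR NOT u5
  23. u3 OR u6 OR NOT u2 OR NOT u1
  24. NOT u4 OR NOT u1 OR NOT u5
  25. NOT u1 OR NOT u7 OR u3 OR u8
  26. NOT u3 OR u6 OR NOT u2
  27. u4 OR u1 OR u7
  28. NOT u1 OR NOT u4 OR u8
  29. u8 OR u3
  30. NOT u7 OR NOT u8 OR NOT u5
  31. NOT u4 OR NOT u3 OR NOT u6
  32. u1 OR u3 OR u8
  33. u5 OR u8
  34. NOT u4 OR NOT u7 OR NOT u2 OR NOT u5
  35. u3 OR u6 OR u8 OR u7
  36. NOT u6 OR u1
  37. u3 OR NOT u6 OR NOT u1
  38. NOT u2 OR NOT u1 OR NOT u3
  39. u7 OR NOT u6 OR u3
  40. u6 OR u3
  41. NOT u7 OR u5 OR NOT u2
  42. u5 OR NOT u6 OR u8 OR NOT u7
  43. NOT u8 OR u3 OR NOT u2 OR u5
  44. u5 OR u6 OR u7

Suppose u3 = false.
Unit clause (u8) forces u8 = true.
Unit clause (u6) forces u6 = true.
Unit clause (u7) forces u7 = true.
Unit clause (NOT u1) forces u1 = false.
Now (u1) is unsatisfied and unit — conflict.
So every satisfying assignment has u3 = True.

True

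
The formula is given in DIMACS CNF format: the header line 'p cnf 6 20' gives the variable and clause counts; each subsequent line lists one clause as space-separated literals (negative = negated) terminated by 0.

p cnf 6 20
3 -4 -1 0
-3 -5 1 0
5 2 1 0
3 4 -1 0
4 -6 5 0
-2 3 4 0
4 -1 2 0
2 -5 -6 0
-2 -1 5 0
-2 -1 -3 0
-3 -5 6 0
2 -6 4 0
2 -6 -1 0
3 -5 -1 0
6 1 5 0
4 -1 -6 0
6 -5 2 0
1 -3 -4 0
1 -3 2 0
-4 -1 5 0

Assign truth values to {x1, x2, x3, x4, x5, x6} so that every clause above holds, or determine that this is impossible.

x1: False, x2: True, x3: False, x4: True, x5: True, x6: False

Suppose x3 = False.
Suppose x4 = True.
From the singleton clause (¬x1), x1 = False.
Suppose x5 = True.
Suppose x2 = True.
Every clause is now satisfied; x6 is unconstrained.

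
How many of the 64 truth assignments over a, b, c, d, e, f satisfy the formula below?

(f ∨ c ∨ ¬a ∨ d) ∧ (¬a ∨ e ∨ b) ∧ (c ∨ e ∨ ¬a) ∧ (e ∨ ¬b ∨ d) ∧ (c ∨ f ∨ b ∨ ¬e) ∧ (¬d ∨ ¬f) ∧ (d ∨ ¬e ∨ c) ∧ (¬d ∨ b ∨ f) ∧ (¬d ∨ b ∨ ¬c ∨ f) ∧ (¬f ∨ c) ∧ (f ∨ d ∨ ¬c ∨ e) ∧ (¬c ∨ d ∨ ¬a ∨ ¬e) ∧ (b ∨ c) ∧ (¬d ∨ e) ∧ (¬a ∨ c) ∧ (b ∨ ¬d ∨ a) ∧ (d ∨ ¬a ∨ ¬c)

There are 2^6 = 64 truth assignments over (a, b, c, d, e, f).
Split on b. With b = True, the clauses containing b are satisfied and ¬b drops from the rest; 5 of the 2^5 = 32 assignments to the other variables satisfy what remains.
With b = False, by the same count on the reduced clause set, 3 assignments work.
(One model: a=F, b=F, c=T, d=F, e=F, f=T.)
Total: 5 + 3 = 8.

8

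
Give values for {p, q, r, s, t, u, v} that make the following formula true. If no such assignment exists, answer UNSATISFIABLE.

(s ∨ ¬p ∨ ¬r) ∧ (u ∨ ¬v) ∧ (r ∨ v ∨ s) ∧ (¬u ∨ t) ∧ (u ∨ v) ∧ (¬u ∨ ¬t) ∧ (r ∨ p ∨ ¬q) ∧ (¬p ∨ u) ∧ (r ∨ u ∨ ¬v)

UNSATISFIABLE

Case u = True:
From the singleton clause (t), t = True.
But (¬t) is also a unit clause — contradiction.
That branch fails; take u = False instead.
From the singleton clause (¬v), v = False.
But (v) is also a unit clause — contradiction.
Either choice for u ends in contradiction.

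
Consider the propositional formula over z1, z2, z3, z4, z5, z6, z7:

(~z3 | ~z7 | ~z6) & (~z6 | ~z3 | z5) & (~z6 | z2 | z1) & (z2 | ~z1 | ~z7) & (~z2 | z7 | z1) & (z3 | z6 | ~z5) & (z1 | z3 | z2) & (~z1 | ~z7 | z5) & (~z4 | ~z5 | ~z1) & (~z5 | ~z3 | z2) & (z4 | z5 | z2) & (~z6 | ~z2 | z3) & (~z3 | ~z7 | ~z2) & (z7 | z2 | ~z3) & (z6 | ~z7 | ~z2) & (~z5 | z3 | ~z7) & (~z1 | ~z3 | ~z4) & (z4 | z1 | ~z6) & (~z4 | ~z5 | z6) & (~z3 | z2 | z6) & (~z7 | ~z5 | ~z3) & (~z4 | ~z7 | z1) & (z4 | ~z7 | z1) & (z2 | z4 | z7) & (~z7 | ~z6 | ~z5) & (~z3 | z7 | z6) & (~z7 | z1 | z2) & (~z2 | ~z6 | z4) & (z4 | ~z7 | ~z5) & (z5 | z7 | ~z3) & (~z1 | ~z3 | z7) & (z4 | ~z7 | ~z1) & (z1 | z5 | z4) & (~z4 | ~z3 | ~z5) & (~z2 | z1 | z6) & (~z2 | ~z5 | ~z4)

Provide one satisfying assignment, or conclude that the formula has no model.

z1: 1,  z2: 1,  z3: 0,  z4: 0,  z5: 0,  z6: 0,  z7: 0

Try z3 = 0.
Try z6 = 0.
Unit clause (~z5) forces z5 = 0.
Try z1 = 1.
Unit clause (~z7) forces z7 = 0.
Try z4 = 0.
Unit clause (z2) forces z2 = 1.
All clauses are satisfied.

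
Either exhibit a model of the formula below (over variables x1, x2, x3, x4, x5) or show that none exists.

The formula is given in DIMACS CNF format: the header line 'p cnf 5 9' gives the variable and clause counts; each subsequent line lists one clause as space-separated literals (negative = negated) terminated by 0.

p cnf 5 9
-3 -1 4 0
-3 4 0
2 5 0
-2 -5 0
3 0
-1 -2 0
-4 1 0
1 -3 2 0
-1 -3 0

UNSATISFIABLE

Unit clause (x3) forces x3 = True.
Unit clause (x4) forces x4 = True.
Unit clause (x1) forces x1 = True.
But (¬x1) is also a unit clause — contradiction.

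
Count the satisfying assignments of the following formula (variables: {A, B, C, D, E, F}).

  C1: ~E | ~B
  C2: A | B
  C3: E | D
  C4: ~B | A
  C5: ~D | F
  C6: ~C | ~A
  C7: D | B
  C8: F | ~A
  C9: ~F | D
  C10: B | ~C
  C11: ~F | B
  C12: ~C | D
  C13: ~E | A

There are 2^6 = 64 truth assignments over (A, B, C, D, E, F).
Split on E. With E = 1, the clauses containing E are satisfied and ~E drops from the rest; 0 of the 2^5 = 32 assignments to the other variables satisfy what remains.
With E = 0, by the same count on the reduced clause set, 1 assignment works.
(One model: A=T, B=T, C=F, D=T, E=F, F=T.)
Total: 0 + 1 = 1.

1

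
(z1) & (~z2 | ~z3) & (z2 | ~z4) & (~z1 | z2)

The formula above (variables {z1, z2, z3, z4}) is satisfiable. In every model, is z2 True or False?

True

Suppose z2 = 0.
The clause (z1) is unit, so z1 = 1.
Now (~z1) is unsatisfied and unit — conflict.
So every satisfying assignment has z2 = True.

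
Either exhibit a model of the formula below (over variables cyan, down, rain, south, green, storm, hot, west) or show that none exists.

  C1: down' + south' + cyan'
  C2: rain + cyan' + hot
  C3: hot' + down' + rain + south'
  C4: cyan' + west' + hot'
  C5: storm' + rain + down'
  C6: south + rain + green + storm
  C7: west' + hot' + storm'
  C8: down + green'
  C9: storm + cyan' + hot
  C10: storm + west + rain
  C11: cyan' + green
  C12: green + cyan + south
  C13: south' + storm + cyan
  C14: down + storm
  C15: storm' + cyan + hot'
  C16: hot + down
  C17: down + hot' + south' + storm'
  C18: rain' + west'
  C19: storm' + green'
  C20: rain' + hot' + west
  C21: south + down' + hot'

cyan: 0,  down: 1,  rain: 1,  south: 1,  green: 0,  storm: 1,  hot: 0,  west: 0

Suppose down = 1.
Suppose south = 1.
The clause (cyan') is unit, so cyan = 0.
The clause (storm) is unit, so storm = 1.
The clause (rain) is unit, so rain = 1.
The clause (hot') is unit, so hot = 0.
The clause (west') is unit, so west = 0.
The clause (green') is unit, so green = 0.
All clauses are satisfied.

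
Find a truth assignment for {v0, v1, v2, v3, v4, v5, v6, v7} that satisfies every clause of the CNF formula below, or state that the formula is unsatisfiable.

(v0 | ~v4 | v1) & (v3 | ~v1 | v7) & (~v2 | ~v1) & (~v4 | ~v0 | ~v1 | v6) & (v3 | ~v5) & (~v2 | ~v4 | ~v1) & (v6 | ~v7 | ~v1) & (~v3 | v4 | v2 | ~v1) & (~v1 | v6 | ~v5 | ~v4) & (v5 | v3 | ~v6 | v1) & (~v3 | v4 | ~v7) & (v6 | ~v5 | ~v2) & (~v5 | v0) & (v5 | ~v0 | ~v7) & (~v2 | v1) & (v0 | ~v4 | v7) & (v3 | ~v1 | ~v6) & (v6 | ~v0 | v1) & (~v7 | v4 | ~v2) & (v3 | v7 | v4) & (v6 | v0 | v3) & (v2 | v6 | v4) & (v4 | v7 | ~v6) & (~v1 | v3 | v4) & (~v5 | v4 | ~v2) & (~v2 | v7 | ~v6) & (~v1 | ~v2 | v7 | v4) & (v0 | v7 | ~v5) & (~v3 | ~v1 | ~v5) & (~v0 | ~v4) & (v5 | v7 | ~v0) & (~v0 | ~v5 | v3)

v0: 0, v1: 1, v2: 0, v3: 1, v4: 1, v5: 0, v6: 1, v7: 1

Case v2 = 0:
Case v3 = 1:
Case v4 = 1:
(~v0) alone gives v0 = 0.
(v1) alone gives v1 = 1.
(~v5) alone gives v5 = 0.
(v7) alone gives v7 = 1.
(v6) alone gives v6 = 1.
Every clause now holds.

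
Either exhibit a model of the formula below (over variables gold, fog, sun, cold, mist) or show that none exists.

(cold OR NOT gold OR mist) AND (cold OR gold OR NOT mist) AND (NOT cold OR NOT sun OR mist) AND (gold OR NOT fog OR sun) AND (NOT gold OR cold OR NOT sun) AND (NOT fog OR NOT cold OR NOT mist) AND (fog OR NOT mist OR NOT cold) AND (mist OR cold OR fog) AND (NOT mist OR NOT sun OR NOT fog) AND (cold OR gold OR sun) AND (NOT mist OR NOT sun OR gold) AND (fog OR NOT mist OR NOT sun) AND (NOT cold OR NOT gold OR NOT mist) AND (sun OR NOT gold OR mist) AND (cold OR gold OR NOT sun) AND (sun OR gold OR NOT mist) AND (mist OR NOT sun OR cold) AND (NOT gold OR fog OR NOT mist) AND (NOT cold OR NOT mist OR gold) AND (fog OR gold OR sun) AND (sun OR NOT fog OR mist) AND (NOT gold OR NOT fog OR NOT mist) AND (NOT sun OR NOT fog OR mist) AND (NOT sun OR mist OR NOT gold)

UNSATISFIABLE

Try cold = true.
Try sun = false.
Try gold = true.
Unit clause (NOT mist) forces mist = false.
But (mist) is also a unit clause — contradiction.
Undo gold and try gold = false.
Unit clause (NOT fog) forces fog = false.
But (fog) is also a unit clause — contradiction.
Neither gold = true nor gold = false works.
Undo sun and try sun = true.
Unit clause (mist) forces mist = true.
Unit clause (NOT fog) forces fog = false.
But (fog) is also a unit clause — contradiction.
Neither sun = true nor sun = false works.
Undo cold and try cold = false.
Try gold = false.
Unit clause (NOT mist) forces mist = false.
Unit clause (fog) forces fog = true.
Unit clause (sun) forces sun = true.
But (NOT sun) is also a unit clause — contradiction.
Undo gold and try gold = true.
Unit clause (mist) forces mist = true.
Unit clause (NOT sun) forces sun = false.
Unit clause (fog) forces fog = true.
But (NOT fog) is also a unit clause — contradiction.
Neither gold = true nor gold = false works.
Neither cold = true nor cold = false works.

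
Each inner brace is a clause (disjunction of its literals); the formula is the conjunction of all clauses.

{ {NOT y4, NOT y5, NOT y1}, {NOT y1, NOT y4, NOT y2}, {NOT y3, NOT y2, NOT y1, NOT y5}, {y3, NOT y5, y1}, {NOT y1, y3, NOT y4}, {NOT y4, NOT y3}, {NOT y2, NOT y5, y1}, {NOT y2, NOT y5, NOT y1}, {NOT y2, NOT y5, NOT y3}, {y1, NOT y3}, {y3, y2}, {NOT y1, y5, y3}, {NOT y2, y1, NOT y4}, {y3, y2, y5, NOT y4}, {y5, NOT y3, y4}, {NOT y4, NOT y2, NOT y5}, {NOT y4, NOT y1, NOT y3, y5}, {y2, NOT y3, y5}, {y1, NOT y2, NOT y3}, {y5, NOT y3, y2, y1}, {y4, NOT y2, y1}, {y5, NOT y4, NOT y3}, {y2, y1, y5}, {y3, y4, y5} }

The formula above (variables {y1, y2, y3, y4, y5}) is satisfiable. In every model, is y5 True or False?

True

Suppose y5 = false.
Branch on y4: set y4 = false.
From the singleton clause (NOT y3), y3 = false.
But (y3) is also a unit clause — contradiction.
Undo y4 and try y4 = true.
From the singleton clause (NOT y3), y3 = false.
From the singleton clause (NOT y1), y1 = false.
From the singleton clause (y2), y2 = true.
But (NOT y2) is also a unit clause — contradiction.
Both values of y4 lead to a conflict.
So every satisfying assignment has y5 = True.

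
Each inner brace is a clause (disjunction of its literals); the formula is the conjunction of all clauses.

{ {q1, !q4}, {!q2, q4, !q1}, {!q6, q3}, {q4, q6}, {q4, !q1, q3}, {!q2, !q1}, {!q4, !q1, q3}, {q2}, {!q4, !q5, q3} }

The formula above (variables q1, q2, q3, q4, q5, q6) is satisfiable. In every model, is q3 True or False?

Suppose q3 = false.
The clause (!q6) is unit, so q6 = false.
The clause (q4) is unit, so q4 = true.
The clause (q1) is unit, so q1 = true.
Now (!q1) is unsatisfied and unit — conflict.
So every satisfying assignment has q3 = True.

True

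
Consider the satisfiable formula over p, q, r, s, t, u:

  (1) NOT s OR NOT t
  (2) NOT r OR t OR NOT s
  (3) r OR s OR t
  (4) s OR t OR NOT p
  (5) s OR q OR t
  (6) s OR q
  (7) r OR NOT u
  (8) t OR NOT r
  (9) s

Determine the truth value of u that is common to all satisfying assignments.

False

Suppose u = true.
The clause (r) is unit, so r = true.
The clause (t) is unit, so t = true.
The clause (NOT s) is unit, so s = false.
But (s) is also a unit clause — contradiction.
So every satisfying assignment has u = False.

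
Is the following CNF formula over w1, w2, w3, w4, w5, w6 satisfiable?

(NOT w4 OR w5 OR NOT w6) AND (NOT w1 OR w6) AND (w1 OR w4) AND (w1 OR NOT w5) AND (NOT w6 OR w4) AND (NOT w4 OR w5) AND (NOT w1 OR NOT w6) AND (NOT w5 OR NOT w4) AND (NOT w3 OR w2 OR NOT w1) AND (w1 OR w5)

No, unsatisfiable

Try w1 = false.
The clause (w4) is unit, so w4 = true.
The clause (NOT w5) is unit, so w5 = false.
Now (w5) is unsatisfied and unit — conflict.
Backtrack on w1: now try w1 = true.
The clause (w6) is unit, so w6 = true.
Now (NOT w6) is unsatisfied and unit — conflict.
Both values of w1 lead to a conflict.
No assignment satisfies every clause.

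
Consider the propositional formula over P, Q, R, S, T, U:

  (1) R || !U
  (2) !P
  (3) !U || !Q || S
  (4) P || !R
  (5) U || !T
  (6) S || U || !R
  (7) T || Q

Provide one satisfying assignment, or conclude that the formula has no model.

P: false,  Q: true,  R: false,  S: true,  T: false,  U: false

Unit clause (!P) forces P = false.
Unit clause (!R) forces R = false.
Unit clause (!U) forces U = false.
Unit clause (!T) forces T = false.
Unit clause (Q) forces Q = true.
Every clause is now satisfied; S is unconstrained.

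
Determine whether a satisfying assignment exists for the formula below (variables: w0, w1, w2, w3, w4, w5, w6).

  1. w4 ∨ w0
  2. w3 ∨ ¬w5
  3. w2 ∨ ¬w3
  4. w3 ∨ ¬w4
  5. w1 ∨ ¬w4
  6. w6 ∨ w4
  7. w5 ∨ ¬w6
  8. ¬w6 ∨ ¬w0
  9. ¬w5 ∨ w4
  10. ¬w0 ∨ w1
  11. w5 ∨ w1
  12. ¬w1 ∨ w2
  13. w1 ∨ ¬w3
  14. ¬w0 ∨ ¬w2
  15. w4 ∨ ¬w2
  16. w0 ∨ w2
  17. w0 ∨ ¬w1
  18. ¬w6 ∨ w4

No, unsatisfiable

Branch on w4: set w4 = True.
Unit clause (w3) forces w3 = True.
Unit clause (w2) forces w2 = True.
Unit clause (w1) forces w1 = True.
Unit clause (¬w0) forces w0 = False.
But (w0) is also a unit clause — contradiction.
That branch fails; take w4 = False instead.
Unit clause (w0) forces w0 = True.
Unit clause (w6) forces w6 = True.
But (¬w6) is also a unit clause — contradiction.
Either choice for w4 ends in contradiction.
No assignment satisfies every clause.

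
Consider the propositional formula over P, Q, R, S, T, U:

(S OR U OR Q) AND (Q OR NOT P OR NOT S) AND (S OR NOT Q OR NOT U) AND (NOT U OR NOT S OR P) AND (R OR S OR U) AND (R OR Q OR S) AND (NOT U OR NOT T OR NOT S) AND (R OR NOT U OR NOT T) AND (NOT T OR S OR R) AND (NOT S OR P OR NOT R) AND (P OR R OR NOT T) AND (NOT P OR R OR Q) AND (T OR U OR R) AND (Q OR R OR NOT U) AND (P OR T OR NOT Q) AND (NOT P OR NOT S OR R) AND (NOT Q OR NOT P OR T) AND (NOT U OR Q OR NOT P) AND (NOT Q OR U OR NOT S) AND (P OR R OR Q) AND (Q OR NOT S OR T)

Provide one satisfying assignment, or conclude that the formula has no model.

Try S = false.
Try U = false.
(Q) alone gives Q = true.
(R) alone gives R = true.
Try P = false.
(T) alone gives T = true.
Every clause now holds.

P ↦ false; Q ↦ true; R ↦ true; S ↦ false; T ↦ true; U ↦ false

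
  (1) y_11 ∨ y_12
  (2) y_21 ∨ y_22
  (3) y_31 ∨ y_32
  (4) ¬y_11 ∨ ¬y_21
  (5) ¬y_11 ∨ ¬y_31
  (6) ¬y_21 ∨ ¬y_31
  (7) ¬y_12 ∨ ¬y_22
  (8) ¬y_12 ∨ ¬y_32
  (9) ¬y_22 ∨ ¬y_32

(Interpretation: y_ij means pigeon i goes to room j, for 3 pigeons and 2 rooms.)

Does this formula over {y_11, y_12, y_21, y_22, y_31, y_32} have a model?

No

Case y_11 = True:
Unit clause (¬y_21) forces y_21 = False.
Unit clause (y_22) forces y_22 = True.
Unit clause (¬y_31) forces y_31 = False.
Unit clause (y_32) forces y_32 = True.
Now (¬y_32) is unsatisfied and unit — conflict.
Backtrack on y_11: now try y_11 = False.
Unit clause (y_12) forces y_12 = True.
Unit clause (¬y_22) forces y_22 = False.
Unit clause (y_21) forces y_21 = True.
Unit clause (¬y_31) forces y_31 = False.
Unit clause (y_32) forces y_32 = True.
Now (¬y_32) is unsatisfied and unit — conflict.
Both values of y_11 lead to a conflict.
No assignment satisfies every clause.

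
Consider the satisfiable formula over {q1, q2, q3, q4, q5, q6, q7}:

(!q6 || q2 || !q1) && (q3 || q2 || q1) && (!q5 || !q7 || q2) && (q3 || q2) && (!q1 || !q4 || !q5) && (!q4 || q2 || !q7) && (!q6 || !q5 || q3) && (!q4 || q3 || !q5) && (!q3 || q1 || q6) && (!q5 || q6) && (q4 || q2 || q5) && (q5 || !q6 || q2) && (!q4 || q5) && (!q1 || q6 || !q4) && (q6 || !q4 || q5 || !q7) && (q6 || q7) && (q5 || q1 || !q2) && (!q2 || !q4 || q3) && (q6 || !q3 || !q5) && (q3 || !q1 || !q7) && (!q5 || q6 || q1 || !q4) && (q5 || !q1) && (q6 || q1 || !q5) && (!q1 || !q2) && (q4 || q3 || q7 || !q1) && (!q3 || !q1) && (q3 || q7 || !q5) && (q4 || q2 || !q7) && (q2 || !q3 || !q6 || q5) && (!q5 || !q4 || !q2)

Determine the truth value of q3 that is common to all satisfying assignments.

True

Suppose q3 = false.
The clause (q2) is unit, so q2 = true.
The clause (!q4) is unit, so q4 = false.
The clause (!q1) is unit, so q1 = false.
The clause (q5) is unit, so q5 = true.
The clause (!q6) is unit, so q6 = false.
Now (q6) is unsatisfied and unit — conflict.
So every satisfying assignment has q3 = True.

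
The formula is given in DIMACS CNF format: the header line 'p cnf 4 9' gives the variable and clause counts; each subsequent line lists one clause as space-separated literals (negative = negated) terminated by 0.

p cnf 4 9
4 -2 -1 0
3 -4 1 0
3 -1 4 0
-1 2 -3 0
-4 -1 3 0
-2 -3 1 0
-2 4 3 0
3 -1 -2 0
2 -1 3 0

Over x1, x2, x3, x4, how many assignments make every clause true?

There are 2^4 = 16 truth assignments over (x1, x2, x3, x4).
Check each against the 9 clauses (columns in the order x1, x2, x3, x4):
  F F F F  ✓ satisfies all
  F F F T  ✗ fails (x3 ∨ ¬x4 ∨ x1)
  F F T F  ✓ satisfies all
  F F T T  ✓ satisfies all
  F T F F  ✗ fails (¬x2 ∨ x4 ∨ x3)
  F T F T  ✗ fails (x3 ∨ ¬x4 ∨ x1)
  F T T F  ✗ fails (¬x2 ∨ ¬x3 ∨ x1)
  F T T T  ✗ fails (¬x2 ∨ ¬x3 ∨ x1)
  T F F F  ✗ fails (x3 ∨ ¬x1 ∨ x4)
  T F F T  ✗ fails (¬x4 ∨ ¬x1 ∨ x3)
  T F T F  ✗ fails (¬x1 ∨ x2 ∨ ¬x3)
  T F T T  ✗ fails (¬x1 ∨ x2 ∨ ¬x3)
  T T F F  ✗ fails (x4 ∨ ¬x2 ∨ ¬x1)
  T T F T  ✗ fails (¬x4 ∨ ¬x1 ∨ x3)
  T T T F  ✗ fails (x4 ∨ ¬x2 ∨ ¬x1)
  T T T T  ✓ satisfies all
4 of the 16 rows are models.

4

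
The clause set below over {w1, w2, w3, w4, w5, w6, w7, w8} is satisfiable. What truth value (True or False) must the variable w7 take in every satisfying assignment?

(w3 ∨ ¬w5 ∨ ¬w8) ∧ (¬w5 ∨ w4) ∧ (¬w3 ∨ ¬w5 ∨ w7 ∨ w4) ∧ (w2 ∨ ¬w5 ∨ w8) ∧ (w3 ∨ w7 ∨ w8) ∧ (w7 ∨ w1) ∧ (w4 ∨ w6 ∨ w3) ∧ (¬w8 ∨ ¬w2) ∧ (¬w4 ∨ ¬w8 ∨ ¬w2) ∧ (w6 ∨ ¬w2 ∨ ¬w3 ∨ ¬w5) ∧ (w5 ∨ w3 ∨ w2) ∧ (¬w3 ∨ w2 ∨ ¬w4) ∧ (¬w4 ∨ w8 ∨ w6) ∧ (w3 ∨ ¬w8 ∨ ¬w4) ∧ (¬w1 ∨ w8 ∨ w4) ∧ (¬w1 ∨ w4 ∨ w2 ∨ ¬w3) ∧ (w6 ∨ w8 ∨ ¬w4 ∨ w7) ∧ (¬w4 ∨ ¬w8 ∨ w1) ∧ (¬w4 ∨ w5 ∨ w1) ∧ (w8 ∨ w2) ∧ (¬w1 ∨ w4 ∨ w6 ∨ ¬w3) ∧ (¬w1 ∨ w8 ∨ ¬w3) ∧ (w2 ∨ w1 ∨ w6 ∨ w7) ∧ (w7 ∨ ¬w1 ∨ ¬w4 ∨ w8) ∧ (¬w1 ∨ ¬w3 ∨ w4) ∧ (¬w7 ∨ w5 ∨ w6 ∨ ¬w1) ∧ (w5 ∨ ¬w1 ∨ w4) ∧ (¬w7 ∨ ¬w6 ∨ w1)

Suppose w7 = False.
(w1) alone gives w1 = True.
Try w5 = False.
(w4) alone gives w4 = True.
(w8) alone gives w8 = True.
(¬w2) alone gives w2 = False.
(w3) alone gives w3 = True.
That conflicts with the unit clause (¬w3).
That branch fails; take w5 = True instead.
(w4) alone gives w4 = True.
(w8) alone gives w8 = True.
(w3) alone gives w3 = True.
(¬w2) alone gives w2 = False.
That conflicts with the unit clause (w2).
Either choice for w5 ends in contradiction.
So every satisfying assignment has w7 = True.

True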